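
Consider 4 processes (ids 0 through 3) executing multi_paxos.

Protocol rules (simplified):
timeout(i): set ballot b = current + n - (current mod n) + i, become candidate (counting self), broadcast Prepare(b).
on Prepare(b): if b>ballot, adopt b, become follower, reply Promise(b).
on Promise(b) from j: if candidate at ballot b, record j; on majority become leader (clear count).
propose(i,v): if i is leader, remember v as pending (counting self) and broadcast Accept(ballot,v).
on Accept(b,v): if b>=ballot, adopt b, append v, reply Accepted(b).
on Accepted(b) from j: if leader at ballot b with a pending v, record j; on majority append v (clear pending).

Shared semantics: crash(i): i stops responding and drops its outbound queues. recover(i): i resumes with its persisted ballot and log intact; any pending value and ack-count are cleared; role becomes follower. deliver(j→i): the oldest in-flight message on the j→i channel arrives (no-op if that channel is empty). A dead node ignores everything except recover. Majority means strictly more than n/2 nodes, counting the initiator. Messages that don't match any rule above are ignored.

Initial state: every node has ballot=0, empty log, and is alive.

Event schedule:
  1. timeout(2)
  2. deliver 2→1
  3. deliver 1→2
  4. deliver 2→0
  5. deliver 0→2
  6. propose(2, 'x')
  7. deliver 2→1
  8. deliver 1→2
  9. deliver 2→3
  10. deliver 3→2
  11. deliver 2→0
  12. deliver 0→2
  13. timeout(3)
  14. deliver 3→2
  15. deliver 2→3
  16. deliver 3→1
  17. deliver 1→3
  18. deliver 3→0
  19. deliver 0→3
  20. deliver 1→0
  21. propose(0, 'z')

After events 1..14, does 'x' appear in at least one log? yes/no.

after 1 — timeout(2): n2:cand/b6/[-]
after 2 — deliver 2→1: n1:foll/b6/[-]
after 3 — deliver 1→2: ·
after 4 — deliver 2→0: n0:foll/b6/[-]
after 5 — deliver 0→2: n2:lead/b6/[-]
after 6 — propose(2,'x'): ·
after 7 — deliver 2→1: n1:foll/b6/[x]
after 8 — deliver 1→2: ·
after 9 — deliver 2→3: n3:foll/b6/[-]
after 10 — deliver 3→2: ·
after 11 — deliver 2→0: n0:foll/b6/[x]
after 12 — deliver 0→2: n2:lead/b6/[x]
after 13 — timeout(3): n3:cand/b11/[-]
after 14 — deliver 3→2: n2:foll/b11/[x]

yes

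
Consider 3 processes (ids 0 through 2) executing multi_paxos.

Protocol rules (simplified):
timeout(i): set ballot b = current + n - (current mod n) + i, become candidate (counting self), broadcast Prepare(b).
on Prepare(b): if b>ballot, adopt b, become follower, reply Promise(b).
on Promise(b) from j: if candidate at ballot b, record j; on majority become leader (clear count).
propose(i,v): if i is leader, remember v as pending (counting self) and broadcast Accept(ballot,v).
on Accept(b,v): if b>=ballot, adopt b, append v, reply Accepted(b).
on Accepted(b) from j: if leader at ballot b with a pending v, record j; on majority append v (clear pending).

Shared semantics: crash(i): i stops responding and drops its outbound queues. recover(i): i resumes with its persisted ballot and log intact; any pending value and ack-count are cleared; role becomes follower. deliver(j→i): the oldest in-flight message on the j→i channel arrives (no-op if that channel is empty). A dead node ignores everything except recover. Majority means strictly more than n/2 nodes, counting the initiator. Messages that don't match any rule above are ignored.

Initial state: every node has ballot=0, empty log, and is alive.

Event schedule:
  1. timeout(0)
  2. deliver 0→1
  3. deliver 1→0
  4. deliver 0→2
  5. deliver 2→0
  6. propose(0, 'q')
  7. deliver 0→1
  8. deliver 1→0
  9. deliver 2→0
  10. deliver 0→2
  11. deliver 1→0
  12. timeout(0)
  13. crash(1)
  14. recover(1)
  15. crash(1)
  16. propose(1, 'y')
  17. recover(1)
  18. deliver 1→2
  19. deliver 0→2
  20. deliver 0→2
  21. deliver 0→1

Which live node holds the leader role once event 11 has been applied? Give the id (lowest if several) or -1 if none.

step 1 timeout(0): 0={cand,b=3,log=-}
step 2 deliver 0→1: 1={foll,b=3,log=-}
step 3 deliver 1→0: 0={lead,b=3,log=-}
step 4 deliver 0→2: 2={foll,b=3,log=-}
step 5 deliver 2→0: —
step 6 propose(0,'q'): —
step 7 deliver 0→1: 1={foll,b=3,log=q}
step 8 deliver 1→0: 0={lead,b=3,log=q}
step 9 deliver 2→0: —
step 10 deliver 0→2: 2={foll,b=3,log=q}
step 11 deliver 1→0: —

0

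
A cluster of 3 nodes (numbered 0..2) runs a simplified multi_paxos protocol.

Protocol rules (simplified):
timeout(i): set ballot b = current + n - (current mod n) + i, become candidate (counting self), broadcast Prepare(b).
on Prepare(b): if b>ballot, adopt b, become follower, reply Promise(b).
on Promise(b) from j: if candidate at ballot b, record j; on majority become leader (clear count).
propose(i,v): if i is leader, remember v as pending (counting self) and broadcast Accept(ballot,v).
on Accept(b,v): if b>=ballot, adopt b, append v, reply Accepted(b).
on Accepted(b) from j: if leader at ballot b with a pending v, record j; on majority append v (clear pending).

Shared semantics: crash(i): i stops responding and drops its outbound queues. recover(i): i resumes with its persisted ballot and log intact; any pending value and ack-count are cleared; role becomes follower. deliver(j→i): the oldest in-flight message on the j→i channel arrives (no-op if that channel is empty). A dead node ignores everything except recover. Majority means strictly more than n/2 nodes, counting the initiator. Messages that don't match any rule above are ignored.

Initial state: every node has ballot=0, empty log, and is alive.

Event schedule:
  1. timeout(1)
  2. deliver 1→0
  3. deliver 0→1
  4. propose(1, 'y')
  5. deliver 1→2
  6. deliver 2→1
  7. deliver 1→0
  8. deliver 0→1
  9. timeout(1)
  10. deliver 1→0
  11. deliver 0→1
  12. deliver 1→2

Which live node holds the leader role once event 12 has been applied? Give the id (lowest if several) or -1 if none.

1

after 1 — timeout(1): n1:cand/b4/[-]
after 2 — deliver 1→0: n0:foll/b4/[-]
after 3 — deliver 0→1: n1:lead/b4/[-]
after 4 — propose(1,'y'): ·
after 5 — deliver 1→2: n2:foll/b4/[-]
after 6 — deliver 2→1: ·
after 7 — deliver 1→0: n0:foll/b4/[y]
after 8 — deliver 0→1: n1:lead/b4/[y]
after 9 — timeout(1): n1:cand/b7/[y]
after 10 — deliver 1→0: n0:foll/b7/[y]
after 11 — deliver 0→1: n1:lead/b7/[y]
after 12 — deliver 1→2: n2:foll/b4/[y]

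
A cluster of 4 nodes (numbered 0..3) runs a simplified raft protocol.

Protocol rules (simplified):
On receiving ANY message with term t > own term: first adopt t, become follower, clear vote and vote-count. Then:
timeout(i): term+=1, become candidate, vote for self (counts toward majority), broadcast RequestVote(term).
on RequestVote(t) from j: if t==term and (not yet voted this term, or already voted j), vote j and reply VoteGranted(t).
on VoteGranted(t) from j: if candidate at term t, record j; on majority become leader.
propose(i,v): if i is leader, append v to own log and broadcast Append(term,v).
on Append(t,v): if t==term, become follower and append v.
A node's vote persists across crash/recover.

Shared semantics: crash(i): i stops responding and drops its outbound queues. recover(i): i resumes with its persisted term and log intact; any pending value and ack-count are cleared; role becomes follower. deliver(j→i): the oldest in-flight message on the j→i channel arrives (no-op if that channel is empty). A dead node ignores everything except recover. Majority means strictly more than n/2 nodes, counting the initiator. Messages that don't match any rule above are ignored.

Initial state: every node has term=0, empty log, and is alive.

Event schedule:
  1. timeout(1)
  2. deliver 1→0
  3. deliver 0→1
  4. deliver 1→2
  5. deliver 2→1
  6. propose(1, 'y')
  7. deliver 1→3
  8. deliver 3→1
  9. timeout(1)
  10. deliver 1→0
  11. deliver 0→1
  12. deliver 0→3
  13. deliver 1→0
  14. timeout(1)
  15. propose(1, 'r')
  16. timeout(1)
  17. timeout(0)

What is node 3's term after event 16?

1. timeout(1):  <1:cand t1 ->
2. deliver 1→0:  <0:foll t1 ->
3. deliver 0→1:  nop
4. deliver 1→2:  <2:foll t1 ->
5. deliver 2→1:  <1:lead t1 ->
6. propose(1,'y'):  <1:lead t1 y>
7. deliver 1→3:  <3:foll t1 ->
8. deliver 3→1:  nop
9. timeout(1):  <1:cand t2 y>
10. deliver 1→0:  <0:foll t1 y>
11. deliver 0→1:  nop
12. deliver 0→3:  nop
13. deliver 1→0:  <0:foll t2 y>
14. timeout(1):  <1:cand t3 y>
15. propose(1,'r'):  nop
16. timeout(1):  <1:cand t4 y>

1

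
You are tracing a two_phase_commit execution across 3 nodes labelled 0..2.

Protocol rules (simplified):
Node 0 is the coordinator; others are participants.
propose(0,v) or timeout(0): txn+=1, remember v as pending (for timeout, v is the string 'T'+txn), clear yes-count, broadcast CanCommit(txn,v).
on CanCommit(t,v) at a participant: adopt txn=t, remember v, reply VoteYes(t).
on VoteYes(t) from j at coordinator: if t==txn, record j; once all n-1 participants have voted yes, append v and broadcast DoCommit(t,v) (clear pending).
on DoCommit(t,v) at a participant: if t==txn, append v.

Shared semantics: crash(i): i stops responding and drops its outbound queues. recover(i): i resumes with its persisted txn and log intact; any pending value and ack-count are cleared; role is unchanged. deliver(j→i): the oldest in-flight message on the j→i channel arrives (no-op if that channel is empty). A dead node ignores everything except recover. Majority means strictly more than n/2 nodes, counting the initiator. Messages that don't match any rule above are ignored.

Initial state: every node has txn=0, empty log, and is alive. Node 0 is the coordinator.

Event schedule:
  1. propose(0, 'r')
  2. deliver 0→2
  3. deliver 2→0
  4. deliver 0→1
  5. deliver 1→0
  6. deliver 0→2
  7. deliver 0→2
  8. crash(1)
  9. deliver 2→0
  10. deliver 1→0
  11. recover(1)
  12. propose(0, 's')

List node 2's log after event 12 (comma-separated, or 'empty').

e1 propose(0,'r'): 0[coor,t=1,-]
e2 deliver 0→2: 2[part,t=1,-]
e3 deliver 2→0: ·
e4 deliver 0→1: 1[part,t=1,-]
e5 deliver 1→0: 0[coor,t=1,r]
e6 deliver 0→2: 2[part,t=1,r]
e7 deliver 0→2: ·
e8 crash(1): 1[✗part,t=1,-]
e9 deliver 2→0: ·
e10 deliver 1→0: ·
e11 recover(1): 1[part,t=1,-]
e12 propose(0,'s'): 0[coor,t=2,r]

r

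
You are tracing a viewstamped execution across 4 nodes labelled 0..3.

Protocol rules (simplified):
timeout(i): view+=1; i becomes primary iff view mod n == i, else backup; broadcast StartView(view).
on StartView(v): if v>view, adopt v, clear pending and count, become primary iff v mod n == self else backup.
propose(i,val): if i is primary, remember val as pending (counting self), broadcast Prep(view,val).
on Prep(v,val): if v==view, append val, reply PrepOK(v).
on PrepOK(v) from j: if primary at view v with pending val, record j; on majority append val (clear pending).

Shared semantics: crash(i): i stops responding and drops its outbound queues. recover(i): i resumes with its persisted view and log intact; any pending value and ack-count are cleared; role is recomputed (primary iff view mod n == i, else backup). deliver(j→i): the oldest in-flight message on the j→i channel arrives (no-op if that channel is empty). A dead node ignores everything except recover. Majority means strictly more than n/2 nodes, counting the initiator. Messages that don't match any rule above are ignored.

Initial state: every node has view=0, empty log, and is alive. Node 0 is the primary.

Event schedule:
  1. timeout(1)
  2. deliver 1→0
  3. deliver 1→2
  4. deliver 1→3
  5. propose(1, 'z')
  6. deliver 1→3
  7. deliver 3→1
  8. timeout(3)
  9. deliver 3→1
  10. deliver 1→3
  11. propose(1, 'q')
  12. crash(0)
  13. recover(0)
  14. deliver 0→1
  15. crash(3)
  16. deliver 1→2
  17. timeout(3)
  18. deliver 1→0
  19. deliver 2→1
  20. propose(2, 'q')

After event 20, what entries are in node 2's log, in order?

z

1. timeout(1):  <1:prim v1 ->
2. deliver 1→0:  <0:back v1 ->
3. deliver 1→2:  <2:back v1 ->
4. deliver 1→3:  <3:back v1 ->
5. propose(1,'z'):  nop
6. deliver 1→3:  <3:back v1 z>
7. deliver 3→1:  nop
8. timeout(3):  <3:back v2 z>
9. deliver 3→1:  <1:back v2 ->
10. deliver 1→3:  nop
11. propose(1,'q'):  nop
12. crash(0):  <0:✗back v1 ->
13. recover(0):  <0:back v1 ->
14. deliver 0→1:  nop
15. crash(3):  <3:✗back v2 z>
16. deliver 1→2:  <2:back v1 z>
17. timeout(3):  nop
18. deliver 1→0:  <0:back v1 z>
19. deliver 2→1:  nop
20. propose(2,'q'):  nop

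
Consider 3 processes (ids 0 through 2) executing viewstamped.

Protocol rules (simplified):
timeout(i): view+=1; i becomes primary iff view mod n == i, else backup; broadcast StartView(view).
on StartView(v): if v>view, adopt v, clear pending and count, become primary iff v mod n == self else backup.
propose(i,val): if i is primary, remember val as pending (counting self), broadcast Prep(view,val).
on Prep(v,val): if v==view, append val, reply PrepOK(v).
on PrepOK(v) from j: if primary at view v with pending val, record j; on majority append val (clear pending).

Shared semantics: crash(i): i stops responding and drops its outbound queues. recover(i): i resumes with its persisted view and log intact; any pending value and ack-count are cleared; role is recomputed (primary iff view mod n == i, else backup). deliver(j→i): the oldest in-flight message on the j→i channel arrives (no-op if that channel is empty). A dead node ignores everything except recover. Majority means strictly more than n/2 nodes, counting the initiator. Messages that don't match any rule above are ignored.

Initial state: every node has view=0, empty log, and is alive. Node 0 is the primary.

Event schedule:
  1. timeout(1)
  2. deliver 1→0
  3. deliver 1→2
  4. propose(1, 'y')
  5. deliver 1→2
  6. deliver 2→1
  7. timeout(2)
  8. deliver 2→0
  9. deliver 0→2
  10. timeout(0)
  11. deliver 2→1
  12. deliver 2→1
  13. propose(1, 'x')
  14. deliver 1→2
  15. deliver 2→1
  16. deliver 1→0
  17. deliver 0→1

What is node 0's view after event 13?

after 1 — timeout(1): n1:prim/v1/[-]
after 2 — deliver 1→0: n0:back/v1/[-]
after 3 — deliver 1→2: n2:back/v1/[-]
after 4 — propose(1,'y'): ·
after 5 — deliver 1→2: n2:back/v1/[y]
after 6 — deliver 2→1: n1:prim/v1/[y]
after 7 — timeout(2): n2:prim/v2/[y]
after 8 — deliver 2→0: n0:back/v2/[-]
after 9 — deliver 0→2: ·
after 10 — timeout(0): n0:prim/v3/[-]
after 11 — deliver 2→1: n1:back/v2/[y]
after 12 — deliver 2→1: ·
after 13 — propose(1,'x'): ·

3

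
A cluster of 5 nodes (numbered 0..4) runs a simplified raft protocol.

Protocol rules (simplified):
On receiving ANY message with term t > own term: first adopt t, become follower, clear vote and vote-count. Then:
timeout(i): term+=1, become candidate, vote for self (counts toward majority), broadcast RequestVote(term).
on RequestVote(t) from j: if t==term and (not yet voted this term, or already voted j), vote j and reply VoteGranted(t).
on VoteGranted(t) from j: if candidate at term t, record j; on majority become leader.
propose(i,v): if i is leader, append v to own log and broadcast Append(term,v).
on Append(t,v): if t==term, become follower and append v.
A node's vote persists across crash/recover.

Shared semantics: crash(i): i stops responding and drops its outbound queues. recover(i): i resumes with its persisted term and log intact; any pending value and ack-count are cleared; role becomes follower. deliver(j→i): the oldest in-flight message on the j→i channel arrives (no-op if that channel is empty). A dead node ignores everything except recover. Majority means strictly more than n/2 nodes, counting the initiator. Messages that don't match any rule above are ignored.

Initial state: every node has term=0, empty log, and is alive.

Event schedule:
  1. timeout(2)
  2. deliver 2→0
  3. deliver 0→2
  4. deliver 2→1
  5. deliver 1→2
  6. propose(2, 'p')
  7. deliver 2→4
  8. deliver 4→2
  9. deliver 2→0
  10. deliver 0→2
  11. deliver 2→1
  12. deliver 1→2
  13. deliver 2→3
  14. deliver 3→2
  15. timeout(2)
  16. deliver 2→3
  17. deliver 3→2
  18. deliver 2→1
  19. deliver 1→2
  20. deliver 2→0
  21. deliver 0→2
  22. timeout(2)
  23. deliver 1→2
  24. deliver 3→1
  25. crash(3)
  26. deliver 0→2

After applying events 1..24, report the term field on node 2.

3

e1 timeout(2): 2[cand,t=1,-]
e2 deliver 2→0: 0[foll,t=1,-]
e3 deliver 0→2: ·
e4 deliver 2→1: 1[foll,t=1,-]
e5 deliver 1→2: 2[lead,t=1,-]
e6 propose(2,'p'): 2[lead,t=1,p]
e7 deliver 2→4: 4[foll,t=1,-]
e8 deliver 4→2: ·
e9 deliver 2→0: 0[foll,t=1,p]
e10 deliver 0→2: ·
e11 deliver 2→1: 1[foll,t=1,p]
e12 deliver 1→2: ·
e13 deliver 2→3: 3[foll,t=1,-]
e14 deliver 3→2: ·
e15 timeout(2): 2[cand,t=2,p]
e16 deliver 2→3: 3[foll,t=1,p]
e17 deliver 3→2: ·
e18 deliver 2→1: 1[foll,t=2,p]
e19 deliver 1→2: ·
e20 deliver 2→0: 0[foll,t=2,p]
e21 deliver 0→2: 2[lead,t=2,p]
e22 timeout(2): 2[cand,t=3,p]
e23 deliver 1→2: ·
e24 deliver 3→1: ·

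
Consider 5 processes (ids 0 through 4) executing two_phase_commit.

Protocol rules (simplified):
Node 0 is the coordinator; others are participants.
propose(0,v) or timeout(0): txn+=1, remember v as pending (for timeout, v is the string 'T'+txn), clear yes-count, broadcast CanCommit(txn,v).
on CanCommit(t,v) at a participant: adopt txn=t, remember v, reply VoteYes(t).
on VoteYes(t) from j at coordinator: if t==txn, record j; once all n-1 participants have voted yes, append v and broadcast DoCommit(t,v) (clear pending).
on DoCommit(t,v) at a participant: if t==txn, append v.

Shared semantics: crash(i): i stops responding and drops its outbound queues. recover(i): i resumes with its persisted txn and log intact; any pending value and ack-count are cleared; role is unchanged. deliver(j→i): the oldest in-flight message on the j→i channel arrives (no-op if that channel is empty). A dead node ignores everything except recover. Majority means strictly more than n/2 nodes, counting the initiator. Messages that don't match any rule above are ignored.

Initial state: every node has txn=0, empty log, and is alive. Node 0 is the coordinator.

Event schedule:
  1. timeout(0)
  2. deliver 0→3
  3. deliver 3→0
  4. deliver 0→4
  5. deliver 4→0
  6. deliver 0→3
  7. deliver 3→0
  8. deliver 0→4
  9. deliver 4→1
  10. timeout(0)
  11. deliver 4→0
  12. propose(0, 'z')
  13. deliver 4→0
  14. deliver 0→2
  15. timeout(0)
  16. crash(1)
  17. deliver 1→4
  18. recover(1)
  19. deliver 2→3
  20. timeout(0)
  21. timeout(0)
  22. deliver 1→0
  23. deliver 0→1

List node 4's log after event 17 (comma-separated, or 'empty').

step 1 timeout(0): 0={coor,t=1,log=-}
step 2 deliver 0→3: 3={part,t=1,log=-}
step 3 deliver 3→0: —
step 4 deliver 0→4: 4={part,t=1,log=-}
step 5 deliver 4→0: —
step 6 deliver 0→3: —
step 7 deliver 3→0: —
step 8 deliver 0→4: —
step 9 deliver 4→1: —
step 10 timeout(0): 0={coor,t=2,log=-}
step 11 deliver 4→0: —
step 12 propose(0,'z'): 0={coor,t=3,log=-}
step 13 deliver 4→0: —
step 14 deliver 0→2: 2={part,t=1,log=-}
step 15 timeout(0): 0={coor,t=4,log=-}
step 16 crash(1): 1={✗part,t=0,log=-}
step 17 deliver 1→4: —

empty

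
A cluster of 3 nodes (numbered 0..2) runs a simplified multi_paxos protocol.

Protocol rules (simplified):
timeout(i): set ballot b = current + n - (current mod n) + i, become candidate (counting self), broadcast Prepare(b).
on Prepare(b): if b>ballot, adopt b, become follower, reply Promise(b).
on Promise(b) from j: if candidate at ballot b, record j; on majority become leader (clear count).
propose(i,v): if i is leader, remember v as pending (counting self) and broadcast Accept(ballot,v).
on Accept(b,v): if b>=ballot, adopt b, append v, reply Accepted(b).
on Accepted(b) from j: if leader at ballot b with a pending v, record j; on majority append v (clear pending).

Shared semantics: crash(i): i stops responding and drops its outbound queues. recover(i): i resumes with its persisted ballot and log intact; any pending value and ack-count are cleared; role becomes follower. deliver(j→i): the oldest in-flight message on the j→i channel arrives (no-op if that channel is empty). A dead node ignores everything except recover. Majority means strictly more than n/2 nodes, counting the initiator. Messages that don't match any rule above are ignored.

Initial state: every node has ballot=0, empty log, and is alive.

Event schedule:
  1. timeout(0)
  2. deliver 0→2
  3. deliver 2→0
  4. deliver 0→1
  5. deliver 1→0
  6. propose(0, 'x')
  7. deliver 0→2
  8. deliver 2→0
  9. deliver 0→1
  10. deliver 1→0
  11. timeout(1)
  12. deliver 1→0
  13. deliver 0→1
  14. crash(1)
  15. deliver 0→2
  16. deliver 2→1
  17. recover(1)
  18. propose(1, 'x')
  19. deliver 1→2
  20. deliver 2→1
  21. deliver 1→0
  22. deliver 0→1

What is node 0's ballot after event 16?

7

step 1 timeout(0): 0={cand,b=3,log=-}
step 2 deliver 0→2: 2={foll,b=3,log=-}
step 3 deliver 2→0: 0={lead,b=3,log=-}
step 4 deliver 0→1: 1={foll,b=3,log=-}
step 5 deliver 1→0: —
step 6 propose(0,'x'): —
step 7 deliver 0→2: 2={foll,b=3,log=x}
step 8 deliver 2→0: 0={lead,b=3,log=x}
step 9 deliver 0→1: 1={foll,b=3,log=x}
step 10 deliver 1→0: —
step 11 timeout(1): 1={cand,b=7,log=x}
step 12 deliver 1→0: 0={foll,b=7,log=x}
step 13 deliver 0→1: 1={lead,b=7,log=x}
step 14 crash(1): 1={✗lead,b=7,log=x}
step 15 deliver 0→2: —
step 16 deliver 2→1: —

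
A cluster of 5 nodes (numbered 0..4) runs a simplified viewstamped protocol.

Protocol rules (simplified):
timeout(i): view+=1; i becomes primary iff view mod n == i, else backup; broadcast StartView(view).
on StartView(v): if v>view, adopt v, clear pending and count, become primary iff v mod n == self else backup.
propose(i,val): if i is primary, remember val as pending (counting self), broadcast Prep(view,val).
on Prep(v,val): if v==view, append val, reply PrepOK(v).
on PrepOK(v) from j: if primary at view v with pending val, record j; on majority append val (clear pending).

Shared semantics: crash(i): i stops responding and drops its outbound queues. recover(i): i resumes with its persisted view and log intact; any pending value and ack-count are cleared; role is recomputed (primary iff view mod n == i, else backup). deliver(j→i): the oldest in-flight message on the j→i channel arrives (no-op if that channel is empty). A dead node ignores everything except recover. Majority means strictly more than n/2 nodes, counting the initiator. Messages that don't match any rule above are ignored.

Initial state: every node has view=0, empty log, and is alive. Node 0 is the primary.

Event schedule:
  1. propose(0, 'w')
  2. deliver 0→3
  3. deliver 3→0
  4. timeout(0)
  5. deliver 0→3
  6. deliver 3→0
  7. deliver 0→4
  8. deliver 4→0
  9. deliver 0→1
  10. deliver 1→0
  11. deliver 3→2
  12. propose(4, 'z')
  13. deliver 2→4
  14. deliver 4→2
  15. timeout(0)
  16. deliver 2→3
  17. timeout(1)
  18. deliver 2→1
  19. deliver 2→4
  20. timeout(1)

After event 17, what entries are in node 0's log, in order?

empty

[1] propose(0,'w') → ∅
[2] deliver 0→3 → N3(back v0 [w])
[3] deliver 3→0 → ∅
[4] timeout(0) → N0(back v1 [-])
[5] deliver 0→3 → N3(back v1 [w])
[6] deliver 3→0 → ∅
[7] deliver 0→4 → N4(back v0 [w])
[8] deliver 4→0 → ∅
[9] deliver 0→1 → N1(back v0 [w])
[10] deliver 1→0 → ∅
[11] deliver 3→2 → ∅
[12] propose(4,'z') → ∅
[13] deliver 2→4 → ∅
[14] deliver 4→2 → ∅
[15] timeout(0) → N0(back v2 [-])
[16] deliver 2→3 → ∅
[17] timeout(1) → N1(prim v1 [w])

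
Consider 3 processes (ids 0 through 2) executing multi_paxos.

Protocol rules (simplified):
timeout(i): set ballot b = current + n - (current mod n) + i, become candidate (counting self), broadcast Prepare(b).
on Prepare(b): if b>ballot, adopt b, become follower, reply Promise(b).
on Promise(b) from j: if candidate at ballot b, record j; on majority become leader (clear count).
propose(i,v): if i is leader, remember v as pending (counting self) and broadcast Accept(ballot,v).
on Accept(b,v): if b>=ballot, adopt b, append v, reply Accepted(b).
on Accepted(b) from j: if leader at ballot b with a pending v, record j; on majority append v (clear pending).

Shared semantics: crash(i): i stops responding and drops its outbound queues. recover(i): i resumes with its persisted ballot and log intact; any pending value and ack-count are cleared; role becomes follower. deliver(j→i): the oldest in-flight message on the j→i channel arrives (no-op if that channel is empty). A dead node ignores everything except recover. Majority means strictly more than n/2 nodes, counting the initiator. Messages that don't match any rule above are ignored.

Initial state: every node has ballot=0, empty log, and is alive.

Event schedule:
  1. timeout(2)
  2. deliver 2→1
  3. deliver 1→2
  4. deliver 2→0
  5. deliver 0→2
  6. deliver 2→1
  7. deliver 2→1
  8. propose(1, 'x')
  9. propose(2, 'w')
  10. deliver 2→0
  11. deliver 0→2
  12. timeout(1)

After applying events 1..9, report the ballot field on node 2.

[1] timeout(2) → N2(cand b5 [-])
[2] deliver 2→1 → N1(foll b5 [-])
[3] deliver 1→2 → N2(lead b5 [-])
[4] deliver 2→0 → N0(foll b5 [-])
[5] deliver 0→2 → ∅
[6] deliver 2→1 → ∅
[7] deliver 2→1 → ∅
[8] propose(1,'x') → ∅
[9] propose(2,'w') → ∅

5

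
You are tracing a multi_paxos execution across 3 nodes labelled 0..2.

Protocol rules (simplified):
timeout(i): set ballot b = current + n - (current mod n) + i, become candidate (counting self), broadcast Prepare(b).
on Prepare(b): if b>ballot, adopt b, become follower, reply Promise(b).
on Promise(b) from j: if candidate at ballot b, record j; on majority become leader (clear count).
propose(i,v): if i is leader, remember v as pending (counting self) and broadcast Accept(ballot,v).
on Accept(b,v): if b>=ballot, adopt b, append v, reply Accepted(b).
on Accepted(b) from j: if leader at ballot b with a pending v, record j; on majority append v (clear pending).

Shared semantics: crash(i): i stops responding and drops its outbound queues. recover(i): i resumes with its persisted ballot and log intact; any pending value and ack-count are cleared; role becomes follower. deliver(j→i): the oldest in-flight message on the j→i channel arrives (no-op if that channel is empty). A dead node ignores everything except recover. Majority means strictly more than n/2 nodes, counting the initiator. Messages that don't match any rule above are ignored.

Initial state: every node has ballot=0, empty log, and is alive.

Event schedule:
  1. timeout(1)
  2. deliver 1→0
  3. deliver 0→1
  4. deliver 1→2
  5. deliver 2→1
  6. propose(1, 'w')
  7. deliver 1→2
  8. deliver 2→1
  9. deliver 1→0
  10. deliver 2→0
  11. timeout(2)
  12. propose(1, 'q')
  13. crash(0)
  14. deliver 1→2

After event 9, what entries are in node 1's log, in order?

after 1 — timeout(1): n1:cand/b4/[-]
after 2 — deliver 1→0: n0:foll/b4/[-]
after 3 — deliver 0→1: n1:lead/b4/[-]
after 4 — deliver 1→2: n2:foll/b4/[-]
after 5 — deliver 2→1: ·
after 6 — propose(1,'w'): ·
after 7 — deliver 1→2: n2:foll/b4/[w]
after 8 — deliver 2→1: n1:lead/b4/[w]
after 9 — deliver 1→0: n0:foll/b4/[w]

w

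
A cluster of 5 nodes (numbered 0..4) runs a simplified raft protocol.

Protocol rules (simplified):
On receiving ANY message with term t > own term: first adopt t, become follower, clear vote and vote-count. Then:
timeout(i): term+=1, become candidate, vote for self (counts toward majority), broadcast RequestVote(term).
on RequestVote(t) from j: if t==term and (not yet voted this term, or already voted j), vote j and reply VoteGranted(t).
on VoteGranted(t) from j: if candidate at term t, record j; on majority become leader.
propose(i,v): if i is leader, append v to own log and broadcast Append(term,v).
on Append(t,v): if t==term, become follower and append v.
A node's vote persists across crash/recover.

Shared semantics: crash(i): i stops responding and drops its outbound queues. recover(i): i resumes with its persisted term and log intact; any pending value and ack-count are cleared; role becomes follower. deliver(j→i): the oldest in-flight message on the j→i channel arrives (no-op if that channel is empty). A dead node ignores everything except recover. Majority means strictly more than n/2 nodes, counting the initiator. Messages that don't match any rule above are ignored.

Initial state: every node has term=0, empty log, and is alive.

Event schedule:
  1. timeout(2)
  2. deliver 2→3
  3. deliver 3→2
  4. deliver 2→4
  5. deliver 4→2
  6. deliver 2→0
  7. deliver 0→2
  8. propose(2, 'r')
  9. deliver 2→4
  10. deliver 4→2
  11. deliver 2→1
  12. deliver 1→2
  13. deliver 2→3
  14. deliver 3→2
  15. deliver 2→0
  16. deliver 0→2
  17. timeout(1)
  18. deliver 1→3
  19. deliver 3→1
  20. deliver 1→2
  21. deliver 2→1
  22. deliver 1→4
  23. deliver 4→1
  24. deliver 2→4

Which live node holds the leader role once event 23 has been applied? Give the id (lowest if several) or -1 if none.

1

step 1 timeout(2): 2={cand,t=1,log=-}
step 2 deliver 2→3: 3={foll,t=1,log=-}
step 3 deliver 3→2: —
step 4 deliver 2→4: 4={foll,t=1,log=-}
step 5 deliver 4→2: 2={lead,t=1,log=-}
step 6 deliver 2→0: 0={foll,t=1,log=-}
step 7 deliver 0→2: —
step 8 propose(2,'r'): 2={lead,t=1,log=r}
step 9 deliver 2→4: 4={foll,t=1,log=r}
step 10 deliver 4→2: —
step 11 deliver 2→1: 1={foll,t=1,log=-}
step 12 deliver 1→2: —
step 13 deliver 2→3: 3={foll,t=1,log=r}
step 14 deliver 3→2: —
step 15 deliver 2→0: 0={foll,t=1,log=r}
step 16 deliver 0→2: —
step 17 timeout(1): 1={cand,t=2,log=-}
step 18 deliver 1→3: 3={foll,t=2,log=r}
step 19 deliver 3→1: —
step 20 deliver 1→2: 2={foll,t=2,log=r}
step 21 deliver 2→1: —
step 22 deliver 1→4: 4={foll,t=2,log=r}
step 23 deliver 4→1: 1={lead,t=2,log=-}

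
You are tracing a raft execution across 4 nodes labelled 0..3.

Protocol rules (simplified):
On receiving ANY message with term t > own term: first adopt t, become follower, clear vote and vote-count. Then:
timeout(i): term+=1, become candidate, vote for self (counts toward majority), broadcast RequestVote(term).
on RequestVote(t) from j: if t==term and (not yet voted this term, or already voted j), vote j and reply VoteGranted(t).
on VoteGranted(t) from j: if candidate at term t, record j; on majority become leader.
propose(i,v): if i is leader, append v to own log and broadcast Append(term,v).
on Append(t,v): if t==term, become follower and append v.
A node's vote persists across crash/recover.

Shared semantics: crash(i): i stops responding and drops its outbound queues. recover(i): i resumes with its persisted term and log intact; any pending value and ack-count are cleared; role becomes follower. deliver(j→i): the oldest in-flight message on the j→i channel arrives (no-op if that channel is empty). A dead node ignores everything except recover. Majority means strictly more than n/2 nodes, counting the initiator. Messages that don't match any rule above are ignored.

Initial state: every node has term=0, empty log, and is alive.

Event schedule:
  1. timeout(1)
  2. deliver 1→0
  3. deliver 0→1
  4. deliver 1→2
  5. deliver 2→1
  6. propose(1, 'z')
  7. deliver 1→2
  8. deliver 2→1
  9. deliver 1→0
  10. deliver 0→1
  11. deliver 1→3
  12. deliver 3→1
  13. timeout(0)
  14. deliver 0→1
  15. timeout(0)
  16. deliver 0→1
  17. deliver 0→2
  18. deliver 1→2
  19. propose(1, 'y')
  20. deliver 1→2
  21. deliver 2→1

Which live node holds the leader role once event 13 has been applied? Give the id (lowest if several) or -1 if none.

step 1 timeout(1): 1={cand,t=1,log=-}
step 2 deliver 1→0: 0={foll,t=1,log=-}
step 3 deliver 0→1: —
step 4 deliver 1→2: 2={foll,t=1,log=-}
step 5 deliver 2→1: 1={lead,t=1,log=-}
step 6 propose(1,'z'): 1={lead,t=1,log=z}
step 7 deliver 1→2: 2={foll,t=1,log=z}
step 8 deliver 2→1: —
step 9 deliver 1→0: 0={foll,t=1,log=z}
step 10 deliver 0→1: —
step 11 deliver 1→3: 3={foll,t=1,log=-}
step 12 deliver 3→1: —
step 13 timeout(0): 0={cand,t=2,log=z}

1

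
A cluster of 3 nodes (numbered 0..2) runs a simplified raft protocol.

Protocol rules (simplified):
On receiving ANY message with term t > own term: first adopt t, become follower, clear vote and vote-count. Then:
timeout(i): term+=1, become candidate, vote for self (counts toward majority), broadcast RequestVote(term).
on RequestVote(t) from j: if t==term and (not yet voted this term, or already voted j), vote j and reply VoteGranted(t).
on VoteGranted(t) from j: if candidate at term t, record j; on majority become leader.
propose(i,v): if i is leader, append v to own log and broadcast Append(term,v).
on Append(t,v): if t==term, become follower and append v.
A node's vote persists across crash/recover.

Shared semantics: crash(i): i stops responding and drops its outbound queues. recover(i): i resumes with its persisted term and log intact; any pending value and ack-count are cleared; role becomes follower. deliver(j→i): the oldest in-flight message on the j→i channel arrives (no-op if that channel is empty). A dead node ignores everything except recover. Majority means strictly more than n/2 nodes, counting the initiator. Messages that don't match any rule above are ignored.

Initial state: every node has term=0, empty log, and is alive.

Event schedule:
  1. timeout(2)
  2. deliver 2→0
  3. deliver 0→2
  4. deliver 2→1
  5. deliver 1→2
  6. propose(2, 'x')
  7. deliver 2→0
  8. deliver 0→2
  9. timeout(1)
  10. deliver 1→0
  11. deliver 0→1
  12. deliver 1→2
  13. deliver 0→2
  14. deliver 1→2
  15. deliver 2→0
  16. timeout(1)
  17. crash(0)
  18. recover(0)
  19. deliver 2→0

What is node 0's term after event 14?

2

after 1 — timeout(2): n2:cand/t1/[-]
after 2 — deliver 2→0: n0:foll/t1/[-]
after 3 — deliver 0→2: n2:lead/t1/[-]
after 4 — deliver 2→1: n1:foll/t1/[-]
after 5 — deliver 1→2: ·
after 6 — propose(2,'x'): n2:lead/t1/[x]
after 7 — deliver 2→0: n0:foll/t1/[x]
after 8 — deliver 0→2: ·
after 9 — timeout(1): n1:cand/t2/[-]
after 10 — deliver 1→0: n0:foll/t2/[x]
after 11 — deliver 0→1: n1:lead/t2/[-]
after 12 — deliver 1→2: n2:foll/t2/[x]
after 13 — deliver 0→2: ·
after 14 — deliver 1→2: ·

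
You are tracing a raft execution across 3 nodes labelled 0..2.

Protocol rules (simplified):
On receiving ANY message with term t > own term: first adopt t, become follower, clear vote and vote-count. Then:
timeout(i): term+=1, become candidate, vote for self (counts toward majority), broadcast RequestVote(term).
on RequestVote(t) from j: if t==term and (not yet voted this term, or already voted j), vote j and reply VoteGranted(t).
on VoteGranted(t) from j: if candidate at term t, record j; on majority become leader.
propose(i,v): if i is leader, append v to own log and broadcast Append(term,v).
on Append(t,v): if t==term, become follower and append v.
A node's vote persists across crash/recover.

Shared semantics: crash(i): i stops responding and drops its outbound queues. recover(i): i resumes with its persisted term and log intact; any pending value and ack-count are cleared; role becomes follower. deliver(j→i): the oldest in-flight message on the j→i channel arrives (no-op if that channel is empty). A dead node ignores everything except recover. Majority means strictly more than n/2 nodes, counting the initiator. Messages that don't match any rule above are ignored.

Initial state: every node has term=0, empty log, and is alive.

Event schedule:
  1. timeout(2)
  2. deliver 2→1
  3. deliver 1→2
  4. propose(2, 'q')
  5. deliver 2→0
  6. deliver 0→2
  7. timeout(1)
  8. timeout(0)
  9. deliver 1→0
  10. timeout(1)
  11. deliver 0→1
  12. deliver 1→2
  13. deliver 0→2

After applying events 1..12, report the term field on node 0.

2

e1 timeout(2): 2[cand,t=1,-]
e2 deliver 2→1: 1[foll,t=1,-]
e3 deliver 1→2: 2[lead,t=1,-]
e4 propose(2,'q'): 2[lead,t=1,q]
e5 deliver 2→0: 0[foll,t=1,-]
e6 deliver 0→2: ·
e7 timeout(1): 1[cand,t=2,-]
e8 timeout(0): 0[cand,t=2,-]
e9 deliver 1→0: ·
e10 timeout(1): 1[cand,t=3,-]
e11 deliver 0→1: ·
e12 deliver 1→2: 2[foll,t=2,q]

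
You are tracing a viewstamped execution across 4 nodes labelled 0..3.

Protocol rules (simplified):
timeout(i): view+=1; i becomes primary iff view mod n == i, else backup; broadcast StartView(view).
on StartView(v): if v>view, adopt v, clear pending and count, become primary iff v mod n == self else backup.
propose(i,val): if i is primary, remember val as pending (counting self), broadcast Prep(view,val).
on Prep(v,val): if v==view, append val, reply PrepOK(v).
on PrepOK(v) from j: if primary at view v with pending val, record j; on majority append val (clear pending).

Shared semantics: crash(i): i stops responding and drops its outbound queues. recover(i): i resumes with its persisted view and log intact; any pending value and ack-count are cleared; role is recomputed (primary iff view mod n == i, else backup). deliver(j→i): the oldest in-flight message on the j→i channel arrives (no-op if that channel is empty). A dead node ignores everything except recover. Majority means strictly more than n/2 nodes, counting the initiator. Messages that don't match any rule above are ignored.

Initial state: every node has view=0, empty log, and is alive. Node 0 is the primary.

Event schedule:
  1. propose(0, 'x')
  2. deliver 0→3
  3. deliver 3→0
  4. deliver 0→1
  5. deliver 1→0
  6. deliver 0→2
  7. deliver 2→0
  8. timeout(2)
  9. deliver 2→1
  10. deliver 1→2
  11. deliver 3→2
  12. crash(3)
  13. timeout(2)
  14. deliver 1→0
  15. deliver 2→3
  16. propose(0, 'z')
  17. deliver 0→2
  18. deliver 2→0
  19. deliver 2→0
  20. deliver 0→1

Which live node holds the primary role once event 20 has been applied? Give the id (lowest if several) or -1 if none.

e1 propose(0,'x'): ·
e2 deliver 0→3: 3[back,v=0,x]
e3 deliver 3→0: ·
e4 deliver 0→1: 1[back,v=0,x]
e5 deliver 1→0: 0[prim,v=0,x]
e6 deliver 0→2: 2[back,v=0,x]
e7 deliver 2→0: ·
e8 timeout(2): 2[back,v=1,x]
e9 deliver 2→1: 1[prim,v=1,x]
e10 deliver 1→2: ·
e11 deliver 3→2: ·
e12 crash(3): 3[✗back,v=0,x]
e13 timeout(2): 2[prim,v=2,x]
e14 deliver 1→0: ·
e15 deliver 2→3: ·
e16 propose(0,'z'): ·
e17 deliver 0→2: ·
e18 deliver 2→0: 0[back,v=1,x]
e19 deliver 2→0: 0[back,v=2,x]
e20 deliver 0→1: ·

1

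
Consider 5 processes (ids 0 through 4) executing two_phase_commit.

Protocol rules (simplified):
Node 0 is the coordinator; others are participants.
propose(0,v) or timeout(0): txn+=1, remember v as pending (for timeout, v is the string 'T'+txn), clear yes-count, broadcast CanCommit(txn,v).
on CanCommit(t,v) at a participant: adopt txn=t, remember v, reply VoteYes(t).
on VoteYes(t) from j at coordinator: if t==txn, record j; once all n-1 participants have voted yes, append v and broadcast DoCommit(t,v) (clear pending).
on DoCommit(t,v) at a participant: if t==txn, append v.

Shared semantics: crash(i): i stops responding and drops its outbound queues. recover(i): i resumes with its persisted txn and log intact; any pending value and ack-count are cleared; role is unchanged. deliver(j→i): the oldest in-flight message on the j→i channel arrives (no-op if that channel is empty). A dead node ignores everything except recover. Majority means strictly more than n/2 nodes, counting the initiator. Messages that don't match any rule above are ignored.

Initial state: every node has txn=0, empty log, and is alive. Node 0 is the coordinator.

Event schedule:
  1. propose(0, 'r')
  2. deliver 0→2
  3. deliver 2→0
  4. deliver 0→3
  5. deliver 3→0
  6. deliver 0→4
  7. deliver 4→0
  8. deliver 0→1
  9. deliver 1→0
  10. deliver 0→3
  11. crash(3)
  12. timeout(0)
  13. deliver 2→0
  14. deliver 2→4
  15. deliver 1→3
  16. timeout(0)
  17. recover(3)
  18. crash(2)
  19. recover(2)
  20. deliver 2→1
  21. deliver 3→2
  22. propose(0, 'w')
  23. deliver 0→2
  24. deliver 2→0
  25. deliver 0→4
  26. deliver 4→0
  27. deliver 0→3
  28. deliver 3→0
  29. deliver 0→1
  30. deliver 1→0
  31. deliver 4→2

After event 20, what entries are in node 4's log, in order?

after 1 — propose(0,'r'): n0:coor/t1/[-]
after 2 — deliver 0→2: n2:part/t1/[-]
after 3 — deliver 2→0: ·
after 4 — deliver 0→3: n3:part/t1/[-]
after 5 — deliver 3→0: ·
after 6 — deliver 0→4: n4:part/t1/[-]
after 7 — deliver 4→0: ·
after 8 — deliver 0→1: n1:part/t1/[-]
after 9 — deliver 1→0: n0:coor/t1/[r]
after 10 — deliver 0→3: n3:part/t1/[r]
after 11 — crash(3): n3:✗part/t1/[r]
after 12 — timeout(0): n0:coor/t2/[r]
after 13 — deliver 2→0: ·
after 14 — deliver 2→4: ·
after 15 — deliver 1→3: ·
after 16 — timeout(0): n0:coor/t3/[r]
after 17 — recover(3): n3:part/t1/[r]
after 18 — crash(2): n2:✗part/t1/[-]
after 19 — recover(2): n2:part/t1/[-]
after 20 — deliver 2→1: ·

empty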